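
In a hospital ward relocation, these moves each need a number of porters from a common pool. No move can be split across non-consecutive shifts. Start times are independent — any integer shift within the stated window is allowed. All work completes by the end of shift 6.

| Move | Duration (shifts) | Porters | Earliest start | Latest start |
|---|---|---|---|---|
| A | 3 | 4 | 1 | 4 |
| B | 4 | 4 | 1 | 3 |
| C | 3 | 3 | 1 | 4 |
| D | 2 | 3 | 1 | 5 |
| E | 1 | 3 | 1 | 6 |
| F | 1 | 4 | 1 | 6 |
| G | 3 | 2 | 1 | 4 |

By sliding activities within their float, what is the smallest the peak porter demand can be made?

10

Early-start (A@1, B@1, C@1, D@1, E@1, F@1, G@1) gives peak 23: s1:23  s2:16  s3:13  s4:4  s5:0  s6:0.
Shift C→4, D→4, E→5, F→6.
Schedule A@1, B@1, C@4, D@4, E@5, F@6, G@1: s1:10  s2:10  s3:10  s4:10  s5:9  s6:7 — peak 10.
Total porter-shifts = 56 over 6 shifts ⇒ peak ≥ ⌈56/6⌉ = 10, so 10 is optimal.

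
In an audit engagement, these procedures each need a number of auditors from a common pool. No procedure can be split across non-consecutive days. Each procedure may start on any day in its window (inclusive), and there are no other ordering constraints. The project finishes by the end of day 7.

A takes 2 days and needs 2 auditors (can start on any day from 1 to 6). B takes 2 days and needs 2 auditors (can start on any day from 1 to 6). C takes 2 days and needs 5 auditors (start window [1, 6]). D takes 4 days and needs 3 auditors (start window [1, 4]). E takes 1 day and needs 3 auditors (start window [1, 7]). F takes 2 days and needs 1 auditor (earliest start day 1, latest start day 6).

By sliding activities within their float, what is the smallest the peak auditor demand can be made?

6

Early-start (A@1, B@1, C@1, D@1, E@1, F@1) gives peak 16: d1:16  d2:13  d3:3  d4:3  d5:0  d6:0  d7:0.
Shift B→3, C→5, E→7.
Schedule A@1, B@3, C@5, D@1, E@7, F@1: d1:6  d2:6  d3:5  d4:5  d5:5  d6:5  d7:3 — peak 6.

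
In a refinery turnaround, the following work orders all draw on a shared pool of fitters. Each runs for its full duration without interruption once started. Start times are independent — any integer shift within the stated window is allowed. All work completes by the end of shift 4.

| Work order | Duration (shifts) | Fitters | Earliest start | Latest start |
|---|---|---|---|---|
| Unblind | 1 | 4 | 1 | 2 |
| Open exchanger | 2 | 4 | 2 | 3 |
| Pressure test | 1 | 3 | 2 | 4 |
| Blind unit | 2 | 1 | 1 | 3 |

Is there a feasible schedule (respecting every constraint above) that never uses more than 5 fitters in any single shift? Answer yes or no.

Schedule Unblind@1, Open exchanger@2, Pressure test@4, Blind unit@1: s1:5  s2:5  s3:4  s4:3 — peak 5 ≤ 5.

yes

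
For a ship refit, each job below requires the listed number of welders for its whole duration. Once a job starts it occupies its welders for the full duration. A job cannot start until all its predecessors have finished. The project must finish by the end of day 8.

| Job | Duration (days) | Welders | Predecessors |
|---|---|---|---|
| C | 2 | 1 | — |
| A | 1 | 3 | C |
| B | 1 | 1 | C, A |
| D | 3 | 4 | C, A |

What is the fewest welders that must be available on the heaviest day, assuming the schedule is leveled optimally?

4

Early-start (C@1, A@3, B@4, D@4) gives peak 5: d1:1  d2:1  d3:3  d4:5  d5:4  d6:4  d7:0  d8:0.
Shift D→5.
Schedule C@1, A@3, B@4, D@5: d1:1  d2:1  d3:3  d4:1  d5:4  d6:4  d7:4  d8:0 — peak 4.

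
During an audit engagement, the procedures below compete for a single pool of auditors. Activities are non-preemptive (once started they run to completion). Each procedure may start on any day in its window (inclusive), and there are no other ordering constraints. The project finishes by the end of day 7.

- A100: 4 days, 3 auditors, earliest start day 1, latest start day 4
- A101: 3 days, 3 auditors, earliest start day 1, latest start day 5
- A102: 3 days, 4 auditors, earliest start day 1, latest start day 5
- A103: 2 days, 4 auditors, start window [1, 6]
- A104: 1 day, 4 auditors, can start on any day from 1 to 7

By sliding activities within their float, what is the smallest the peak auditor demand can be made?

7

Early-start (A100@1, A101@1, A102@1, A103@1, A104@1) gives peak 18: d1:18  d2:14  d3:10  d4:3  d5:0  d6:0  d7:0.
Shift A101→4, A103→5, A104→7.
Schedule A100@1, A101@4, A102@1, A103@5, A104@7: d1:7  d2:7  d3:7  d4:6  d5:7  d6:7  d7:4 — peak 7.
Total auditor-days = 45 over 7 days ⇒ peak ≥ ⌈45/7⌉ = 7, so 7 is optimal.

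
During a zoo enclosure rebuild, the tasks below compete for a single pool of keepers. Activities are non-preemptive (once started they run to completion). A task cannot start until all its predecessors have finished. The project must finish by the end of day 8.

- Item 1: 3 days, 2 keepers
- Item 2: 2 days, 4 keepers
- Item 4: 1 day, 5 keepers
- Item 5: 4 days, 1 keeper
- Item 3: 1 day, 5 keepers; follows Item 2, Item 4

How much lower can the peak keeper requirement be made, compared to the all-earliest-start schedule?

Early-start peak: d1:12  d2:7  d3:8  d4:1  d5:0  d6:0  d7:0  d8:0 ⇒ 12.
Leveled (Item 1@1, Item 2@4, Item 4@6, Item 5@1, Item 3@7): d1:3  d2:3  d3:3  d4:5  d5:4  d6:5  d7:5  d8:0 ⇒ 5.
Reduction 12 − 5 = 7.

7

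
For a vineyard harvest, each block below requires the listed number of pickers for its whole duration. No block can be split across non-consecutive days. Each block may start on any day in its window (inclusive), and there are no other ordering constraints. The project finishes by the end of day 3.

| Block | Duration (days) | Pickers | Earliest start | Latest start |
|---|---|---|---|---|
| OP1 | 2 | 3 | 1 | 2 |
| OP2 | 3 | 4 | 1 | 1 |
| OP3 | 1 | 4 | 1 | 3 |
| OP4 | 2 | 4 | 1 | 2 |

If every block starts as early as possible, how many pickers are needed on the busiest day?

15

Early-start schedule: OP1@1, OP2@1, OP3@1, OP4@1.
Load per day: day 1: 15, day 2: 11, day 3: 4.
Peak is 15.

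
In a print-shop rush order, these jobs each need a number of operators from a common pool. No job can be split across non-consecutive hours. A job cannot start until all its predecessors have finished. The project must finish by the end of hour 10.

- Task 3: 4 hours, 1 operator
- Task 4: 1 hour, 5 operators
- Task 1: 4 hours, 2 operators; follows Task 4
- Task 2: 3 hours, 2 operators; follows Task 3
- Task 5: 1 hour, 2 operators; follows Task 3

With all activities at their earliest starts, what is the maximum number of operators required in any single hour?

6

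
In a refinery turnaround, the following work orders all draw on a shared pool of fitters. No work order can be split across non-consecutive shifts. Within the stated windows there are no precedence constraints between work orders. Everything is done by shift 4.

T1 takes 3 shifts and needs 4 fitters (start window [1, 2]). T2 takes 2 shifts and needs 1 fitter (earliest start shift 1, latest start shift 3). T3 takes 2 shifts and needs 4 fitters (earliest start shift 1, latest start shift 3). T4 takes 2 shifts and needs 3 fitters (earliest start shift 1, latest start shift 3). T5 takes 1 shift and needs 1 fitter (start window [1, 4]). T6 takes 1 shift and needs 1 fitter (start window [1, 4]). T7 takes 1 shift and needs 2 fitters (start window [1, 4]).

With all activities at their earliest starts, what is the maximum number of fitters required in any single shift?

16

Early-start schedule: T1@1, T2@1, T3@1, T4@1, T5@1, T6@1, T7@1.
Load per shift: shift 1: 16, shift 2: 12, shift 3: 4, shift 4: 0.
Peak is 16.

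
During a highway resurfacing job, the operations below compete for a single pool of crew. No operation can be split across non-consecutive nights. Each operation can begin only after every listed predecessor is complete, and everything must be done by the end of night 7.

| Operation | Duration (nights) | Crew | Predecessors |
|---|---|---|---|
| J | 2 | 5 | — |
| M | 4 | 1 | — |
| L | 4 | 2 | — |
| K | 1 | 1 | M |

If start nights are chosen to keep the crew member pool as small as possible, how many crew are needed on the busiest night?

Early-start (J@1, M@1, L@1, K@5) gives peak 8: n1:8  n2:8  n3:3  n4:3  n5:1  n6:0  n7:0.
Shift M→3, L→3, K→7.
Schedule J@1, M@3, L@3, K@7: n1:5  n2:5  n3:3  n4:3  n5:3  n6:3  n7:1 — peak 5.

5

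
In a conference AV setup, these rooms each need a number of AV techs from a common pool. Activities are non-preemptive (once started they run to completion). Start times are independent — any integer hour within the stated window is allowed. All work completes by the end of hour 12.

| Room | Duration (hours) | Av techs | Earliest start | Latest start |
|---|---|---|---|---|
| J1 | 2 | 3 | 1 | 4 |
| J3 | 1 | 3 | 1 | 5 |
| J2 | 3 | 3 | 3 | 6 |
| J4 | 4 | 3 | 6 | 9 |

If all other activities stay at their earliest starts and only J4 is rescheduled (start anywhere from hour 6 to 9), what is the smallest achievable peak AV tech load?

6

J4@6: h1:6  h2:3  h3:3  h4:3  h5:3  h6:3  h7:3  h8:3  h9:3  h10:0  h11:0  h12:0 → peak 6
J4@7: h1:6  h2:3  h3:3  h4:3  h5:3  h6:0  h7:3  h8:3  h9:3  h10:3  h11:0  h12:0 → peak 6
J4@8: h1:6  h2:3  h3:3  h4:3  h5:3  h6:0  h7:0  h8:3  h9:3  h10:3  h11:3  h12:0 → peak 6
J4@9: h1:6  h2:3  h3:3  h4:3  h5:3  h6:0  h7:0  h8:0  h9:3  h10:3  h11:3  h12:3 → peak 6
Best is J4@6, peak 6.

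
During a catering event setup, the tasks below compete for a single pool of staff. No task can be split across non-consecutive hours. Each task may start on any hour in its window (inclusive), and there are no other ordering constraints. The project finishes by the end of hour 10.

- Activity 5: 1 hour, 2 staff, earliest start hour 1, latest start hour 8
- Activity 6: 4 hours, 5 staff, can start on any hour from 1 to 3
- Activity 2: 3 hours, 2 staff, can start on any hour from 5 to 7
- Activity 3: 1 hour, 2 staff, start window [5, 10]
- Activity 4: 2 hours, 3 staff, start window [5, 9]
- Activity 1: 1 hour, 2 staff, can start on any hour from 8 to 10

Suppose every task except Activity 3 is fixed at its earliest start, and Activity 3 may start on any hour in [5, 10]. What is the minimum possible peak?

7

Activity 3@5: h1:7  h2:5  h3:5  h4:5  h5:7  h6:5  h7:2  h8:2  h9:0  h10:0 → peak 7
Activity 3@6: h1:7  h2:5  h3:5  h4:5  h5:5  h6:7  h7:2  h8:2  h9:0  h10:0 → peak 7
Activity 3@7: h1:7  h2:5  h3:5  h4:5  h5:5  h6:5  h7:4  h8:2  h9:0  h10:0 → peak 7
Activity 3@8: h1:7  h2:5  h3:5  h4:5  h5:5  h6:5  h7:2  h8:4  h9:0  h10:0 → peak 7
Activity 3@9: h1:7  h2:5  h3:5  h4:5  h5:5  h6:5  h7:2  h8:2  h9:2  h10:0 → peak 7
Activity 3@10: h1:7  h2:5  h3:5  h4:5  h5:5  h6:5  h7:2  h8:2  h9:0  h10:2 → peak 7
Best is Activity 3@5, peak 7.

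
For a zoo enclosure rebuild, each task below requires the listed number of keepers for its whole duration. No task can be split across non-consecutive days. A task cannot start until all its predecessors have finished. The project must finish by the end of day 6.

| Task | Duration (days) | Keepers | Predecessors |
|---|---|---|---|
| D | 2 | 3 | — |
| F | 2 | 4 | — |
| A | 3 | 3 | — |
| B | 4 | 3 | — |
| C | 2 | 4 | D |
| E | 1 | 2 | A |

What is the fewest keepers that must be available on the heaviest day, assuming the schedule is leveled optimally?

Early-start (D@1, F@1, A@1, B@1, C@3, E@4) gives peak 13: d1:13  d2:13  d3:10  d4:9  d5:0  d6:0.
Shift F→4, C→5.
Schedule D@1, F@4, A@1, B@1, C@5, E@4: d1:9  d2:9  d3:6  d4:9  d5:8  d6:4 — peak 9.

9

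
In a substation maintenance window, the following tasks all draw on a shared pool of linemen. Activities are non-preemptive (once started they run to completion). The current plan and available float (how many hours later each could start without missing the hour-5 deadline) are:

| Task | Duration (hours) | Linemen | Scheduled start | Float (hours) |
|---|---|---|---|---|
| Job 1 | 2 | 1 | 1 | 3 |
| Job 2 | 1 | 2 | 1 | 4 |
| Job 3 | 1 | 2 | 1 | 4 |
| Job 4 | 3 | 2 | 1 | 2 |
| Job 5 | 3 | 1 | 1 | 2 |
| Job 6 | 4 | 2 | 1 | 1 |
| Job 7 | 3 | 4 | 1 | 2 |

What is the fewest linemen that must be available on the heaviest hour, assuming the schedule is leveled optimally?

Early-start (Job 1@1, Job 2@1, Job 3@1, Job 4@1, Job 5@1, Job 6@1, Job 7@1) gives peak 14: h1:14  h2:10  h3:9  h4:2  h5:0.
Shift Job 6→2, Job 7→3.
Schedule Job 1@1, Job 2@1, Job 3@1, Job 4@1, Job 5@1, Job 6@2, Job 7@3: h1:8  h2:6  h3:9  h4:6  h5:6 — peak 9.

9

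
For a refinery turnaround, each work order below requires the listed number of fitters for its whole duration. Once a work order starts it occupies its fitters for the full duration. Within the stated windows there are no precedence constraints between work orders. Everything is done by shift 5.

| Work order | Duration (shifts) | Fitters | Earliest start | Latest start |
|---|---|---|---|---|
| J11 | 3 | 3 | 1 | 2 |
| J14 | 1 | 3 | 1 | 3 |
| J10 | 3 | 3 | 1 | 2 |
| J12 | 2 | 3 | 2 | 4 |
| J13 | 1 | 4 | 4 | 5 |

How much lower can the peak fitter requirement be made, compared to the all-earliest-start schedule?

Early-start peak: s1:9  s2:9  s3:9  s4:4  s5:0 ⇒ 9.
Leveled (J11@1, J14@1, J10@2, J12@4, J13@5): s1:6  s2:6  s3:6  s4:6  s5:7 ⇒ 7.
Reduction 9 − 7 = 2.

2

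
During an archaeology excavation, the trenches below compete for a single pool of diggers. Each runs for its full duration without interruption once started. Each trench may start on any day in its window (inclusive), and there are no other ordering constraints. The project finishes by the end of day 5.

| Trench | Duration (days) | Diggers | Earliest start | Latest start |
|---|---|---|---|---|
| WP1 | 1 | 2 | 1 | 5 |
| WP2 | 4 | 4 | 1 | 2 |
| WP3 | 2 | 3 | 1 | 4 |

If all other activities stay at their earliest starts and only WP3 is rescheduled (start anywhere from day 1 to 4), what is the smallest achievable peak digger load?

7

WP3@1: d1:9  d2:7  d3:4  d4:4  d5:0 → peak 9
WP3@2: d1:6  d2:7  d3:7  d4:4  d5:0 → peak 7
WP3@3: d1:6  d2:4  d3:7  d4:7  d5:0 → peak 7
WP3@4: d1:6  d2:4  d3:4  d4:7  d5:3 → peak 7
Best is WP3@2, peak 7.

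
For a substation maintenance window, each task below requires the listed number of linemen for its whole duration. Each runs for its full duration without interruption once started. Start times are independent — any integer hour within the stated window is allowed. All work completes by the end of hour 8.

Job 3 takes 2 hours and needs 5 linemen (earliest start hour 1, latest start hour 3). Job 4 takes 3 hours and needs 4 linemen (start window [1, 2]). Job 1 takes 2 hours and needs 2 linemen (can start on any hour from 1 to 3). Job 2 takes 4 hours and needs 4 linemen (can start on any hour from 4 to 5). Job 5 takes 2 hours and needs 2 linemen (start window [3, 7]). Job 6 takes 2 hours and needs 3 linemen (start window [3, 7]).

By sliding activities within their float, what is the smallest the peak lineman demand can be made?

Early-start (Job 3@1, Job 4@1, Job 1@1, Job 2@4, Job 5@3, Job 6@3) gives peak 11: h1:11  h2:11  h3:9  h4:9  h5:4  h6:4  h7:4  h8:0.
Shift Job 1→3, Job 6→5.
Schedule Job 3@1, Job 4@1, Job 1@3, Job 2@4, Job 5@3, Job 6@5: h1:9  h2:9  h3:8  h4:8  h5:7  h6:7  h7:4  h8:0 — peak 9.

9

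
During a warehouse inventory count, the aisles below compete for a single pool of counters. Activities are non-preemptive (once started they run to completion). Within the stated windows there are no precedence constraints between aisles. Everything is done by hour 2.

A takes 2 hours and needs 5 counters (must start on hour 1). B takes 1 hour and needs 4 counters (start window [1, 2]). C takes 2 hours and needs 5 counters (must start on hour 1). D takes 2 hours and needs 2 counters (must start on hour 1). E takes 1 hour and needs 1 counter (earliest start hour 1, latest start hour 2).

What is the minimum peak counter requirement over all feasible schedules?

16

Early-start (A@1, B@1, C@1, D@1, E@1) gives peak 17: h1:17  h2:12.
Shift E→2.
Schedule A@1, B@1, C@1, D@1, E@2: h1:16  h2:13 — peak 16.
No arrangement of the 4 feasible schedules does better.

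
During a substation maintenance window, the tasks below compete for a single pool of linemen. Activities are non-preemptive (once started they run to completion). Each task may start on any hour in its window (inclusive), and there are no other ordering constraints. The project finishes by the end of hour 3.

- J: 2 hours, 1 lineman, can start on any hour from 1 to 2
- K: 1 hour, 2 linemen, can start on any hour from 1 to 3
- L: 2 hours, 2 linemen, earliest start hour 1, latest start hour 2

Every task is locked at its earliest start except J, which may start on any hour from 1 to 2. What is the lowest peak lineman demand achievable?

J@1: h1:5  h2:3  h3:0 → peak 5
J@2: h1:4  h2:3  h3:1 → peak 4
Best is J@2, peak 4.

4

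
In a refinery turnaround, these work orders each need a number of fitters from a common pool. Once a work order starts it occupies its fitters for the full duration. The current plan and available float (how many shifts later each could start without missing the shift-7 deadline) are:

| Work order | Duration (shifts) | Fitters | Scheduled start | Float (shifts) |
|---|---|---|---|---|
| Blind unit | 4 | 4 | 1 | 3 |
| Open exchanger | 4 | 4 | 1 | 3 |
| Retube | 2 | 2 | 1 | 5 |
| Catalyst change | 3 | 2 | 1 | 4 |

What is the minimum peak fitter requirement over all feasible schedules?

Early-start (Blind unit@1, Open exchanger@1, Retube@1, Catalyst change@1) gives peak 12: s1:12  s2:12  s3:10  s4:8  s5:0  s6:0  s7:0.
Shift Retube→5, Catalyst change→5.
Schedule Blind unit@1, Open exchanger@1, Retube@5, Catalyst change@5: s1:8  s2:8  s3:8  s4:8  s5:4  s6:4  s7:2 — peak 8.

8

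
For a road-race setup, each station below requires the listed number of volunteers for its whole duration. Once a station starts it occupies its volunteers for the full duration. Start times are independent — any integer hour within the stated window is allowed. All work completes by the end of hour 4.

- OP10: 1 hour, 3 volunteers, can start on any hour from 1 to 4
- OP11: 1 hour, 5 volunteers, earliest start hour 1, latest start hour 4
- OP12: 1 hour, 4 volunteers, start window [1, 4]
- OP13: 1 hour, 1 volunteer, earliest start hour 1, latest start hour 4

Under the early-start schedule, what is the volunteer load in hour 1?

13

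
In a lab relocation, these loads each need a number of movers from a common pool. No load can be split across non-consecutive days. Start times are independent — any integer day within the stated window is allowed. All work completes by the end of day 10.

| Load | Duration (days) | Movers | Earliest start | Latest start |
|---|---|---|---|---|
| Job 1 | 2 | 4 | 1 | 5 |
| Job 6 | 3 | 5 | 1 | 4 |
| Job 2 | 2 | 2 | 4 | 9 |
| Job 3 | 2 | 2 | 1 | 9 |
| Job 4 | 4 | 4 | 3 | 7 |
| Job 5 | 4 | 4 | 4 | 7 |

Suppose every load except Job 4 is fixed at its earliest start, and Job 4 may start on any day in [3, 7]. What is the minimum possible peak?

11

Job 4@3: d1:11  d2:11  d3:9  d4:10  d5:10  d6:8  d7:4  d8:0  d9:0  d10:0 → peak 11
Job 4@4: d1:11  d2:11  d3:5  d4:10  d5:10  d6:8  d7:8  d8:0  d9:0  d10:0 → peak 11
Job 4@5: d1:11  d2:11  d3:5  d4:6  d5:10  d6:8  d7:8  d8:4  d9:0  d10:0 → peak 11
Job 4@6: d1:11  d2:11  d3:5  d4:6  d5:6  d6:8  d7:8  d8:4  d9:4  d10:0 → peak 11
Job 4@7: d1:11  d2:11  d3:5  d4:6  d5:6  d6:4  d7:8  d8:4  d9:4  d10:4 → peak 11
Best is Job 4@3, peak 11.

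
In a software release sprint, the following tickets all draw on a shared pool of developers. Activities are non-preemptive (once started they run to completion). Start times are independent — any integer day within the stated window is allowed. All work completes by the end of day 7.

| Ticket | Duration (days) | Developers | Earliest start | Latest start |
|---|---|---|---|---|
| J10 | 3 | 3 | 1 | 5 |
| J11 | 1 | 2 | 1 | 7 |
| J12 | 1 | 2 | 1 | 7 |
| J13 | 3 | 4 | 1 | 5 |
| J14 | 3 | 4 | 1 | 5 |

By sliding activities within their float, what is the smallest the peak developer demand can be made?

Early-start (J10@1, J11@1, J12@1, J13@1, J14@1) gives peak 15: d1:15  d2:11  d3:11  d4:0  d5:0  d6:0  d7:0.
Shift J13→2, J14→5.
Schedule J10@1, J11@1, J12@1, J13@2, J14@5: d1:7  d2:7  d3:7  d4:4  d5:4  d6:4  d7:4 — peak 7.

7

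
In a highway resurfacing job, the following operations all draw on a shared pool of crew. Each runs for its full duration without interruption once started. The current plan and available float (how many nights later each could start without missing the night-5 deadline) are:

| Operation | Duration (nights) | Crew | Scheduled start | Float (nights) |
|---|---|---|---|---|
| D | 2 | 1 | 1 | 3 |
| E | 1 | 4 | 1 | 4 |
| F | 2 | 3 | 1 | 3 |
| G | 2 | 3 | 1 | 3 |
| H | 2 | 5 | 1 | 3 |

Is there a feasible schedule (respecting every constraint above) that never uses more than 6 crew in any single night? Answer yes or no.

Schedule D@1, E@1, F@4, G@4, H@2: n1:5  n2:6  n3:5  n4:6  n5:6 — peak 6 ≤ 6.

yes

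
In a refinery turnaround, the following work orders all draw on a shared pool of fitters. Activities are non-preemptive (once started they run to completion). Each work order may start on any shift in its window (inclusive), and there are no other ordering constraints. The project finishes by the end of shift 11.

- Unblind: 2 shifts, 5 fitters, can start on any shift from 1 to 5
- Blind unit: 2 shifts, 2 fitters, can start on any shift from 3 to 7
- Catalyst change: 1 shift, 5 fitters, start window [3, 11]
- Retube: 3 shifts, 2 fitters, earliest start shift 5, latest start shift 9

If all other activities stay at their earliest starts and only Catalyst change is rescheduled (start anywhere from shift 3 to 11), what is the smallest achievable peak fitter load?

5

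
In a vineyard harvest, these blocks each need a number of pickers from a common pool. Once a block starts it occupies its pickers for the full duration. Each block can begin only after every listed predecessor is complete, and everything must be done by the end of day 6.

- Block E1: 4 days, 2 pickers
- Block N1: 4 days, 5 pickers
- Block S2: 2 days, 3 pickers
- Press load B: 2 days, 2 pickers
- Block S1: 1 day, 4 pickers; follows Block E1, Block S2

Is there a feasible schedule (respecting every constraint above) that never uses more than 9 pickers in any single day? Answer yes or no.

yes

Schedule Block E1@1, Block N1@3, Block S2@1, Press load B@1, Block S1@5: d1:7  d2:7  d3:7  d4:7  d5:9  d6:5 — peak 9 ≤ 9.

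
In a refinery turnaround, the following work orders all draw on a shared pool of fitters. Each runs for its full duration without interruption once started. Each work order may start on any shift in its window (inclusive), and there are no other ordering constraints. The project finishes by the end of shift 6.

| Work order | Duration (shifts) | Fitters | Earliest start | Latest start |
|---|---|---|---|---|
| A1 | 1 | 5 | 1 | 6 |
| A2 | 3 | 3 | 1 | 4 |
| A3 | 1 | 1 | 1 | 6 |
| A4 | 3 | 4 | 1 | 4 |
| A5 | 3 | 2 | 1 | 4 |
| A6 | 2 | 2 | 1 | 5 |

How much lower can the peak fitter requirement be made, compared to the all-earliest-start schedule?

Early-start peak: s1:17  s2:11  s3:9  s4:0  s5:0  s6:0 ⇒ 17.
Leveled (A1@1, A2@2, A3@2, A4@4, A5@1, A6@5): s1:7  s2:6  s3:5  s4:7  s5:6  s6:6 ⇒ 7.
Reduction 17 − 7 = 10.

10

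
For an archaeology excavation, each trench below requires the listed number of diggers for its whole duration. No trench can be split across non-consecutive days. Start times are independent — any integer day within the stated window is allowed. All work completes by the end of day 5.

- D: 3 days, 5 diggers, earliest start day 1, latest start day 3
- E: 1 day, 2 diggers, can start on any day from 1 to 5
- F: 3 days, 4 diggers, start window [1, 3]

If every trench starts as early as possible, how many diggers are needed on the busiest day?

11

Early-start schedule: D@1, E@1, F@1.
Load per day: day 1: 11, day 2: 9, day 3: 9, day 4: 0, day 5: 0.
Peak is 11.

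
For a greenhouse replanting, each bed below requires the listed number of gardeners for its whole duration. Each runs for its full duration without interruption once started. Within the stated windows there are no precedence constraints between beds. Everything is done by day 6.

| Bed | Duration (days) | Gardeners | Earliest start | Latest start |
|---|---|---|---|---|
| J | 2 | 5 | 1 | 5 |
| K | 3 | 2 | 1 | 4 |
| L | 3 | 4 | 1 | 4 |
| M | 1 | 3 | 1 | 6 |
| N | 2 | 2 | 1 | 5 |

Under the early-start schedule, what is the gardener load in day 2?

13

At early start, day 2 has: J, K, L, N.
Demand: 5 + 2 + 4 + 2 = 13.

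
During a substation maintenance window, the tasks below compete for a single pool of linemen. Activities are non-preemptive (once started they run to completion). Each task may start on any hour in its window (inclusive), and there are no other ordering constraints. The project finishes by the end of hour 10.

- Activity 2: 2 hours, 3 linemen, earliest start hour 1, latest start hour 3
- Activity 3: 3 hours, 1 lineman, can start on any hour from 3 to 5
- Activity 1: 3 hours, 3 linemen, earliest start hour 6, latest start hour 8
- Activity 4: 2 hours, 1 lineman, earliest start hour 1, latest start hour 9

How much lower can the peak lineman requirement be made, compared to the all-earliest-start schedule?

1

Early-start peak: h1:4  h2:4  h3:1  h4:1  h5:1  h6:3  h7:3  h8:3  h9:0  h10:0 ⇒ 4.
Leveled (Activity 2@1, Activity 3@3, Activity 1@6, Activity 4@3): h1:3  h2:3  h3:2  h4:2  h5:1  h6:3  h7:3  h8:3  h9:0  h10:0 ⇒ 3.
Reduction 4 − 3 = 1.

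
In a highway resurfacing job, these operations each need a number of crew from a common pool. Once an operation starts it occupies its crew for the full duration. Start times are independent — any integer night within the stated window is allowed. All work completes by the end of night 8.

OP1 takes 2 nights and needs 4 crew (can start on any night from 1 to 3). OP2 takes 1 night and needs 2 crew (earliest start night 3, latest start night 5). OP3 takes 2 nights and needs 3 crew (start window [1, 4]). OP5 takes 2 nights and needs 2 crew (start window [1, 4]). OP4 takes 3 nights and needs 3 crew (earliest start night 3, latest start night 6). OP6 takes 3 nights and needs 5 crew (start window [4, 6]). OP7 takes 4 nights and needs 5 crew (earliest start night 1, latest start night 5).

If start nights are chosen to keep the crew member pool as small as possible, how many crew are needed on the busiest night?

Early-start (OP1@1, OP2@3, OP3@1, OP5@1, OP4@3, OP6@4, OP7@1) gives peak 14: n1:14  n2:14  n3:10  n4:13  n5:8  n6:5  n7:0  n8:0.
Shift OP6→6, OP7→3.
Schedule OP1@1, OP2@3, OP3@1, OP5@1, OP4@3, OP6@6, OP7@3: n1:9  n2:9  n3:10  n4:8  n5:8  n6:10  n7:5  n8:5 — peak 10.

10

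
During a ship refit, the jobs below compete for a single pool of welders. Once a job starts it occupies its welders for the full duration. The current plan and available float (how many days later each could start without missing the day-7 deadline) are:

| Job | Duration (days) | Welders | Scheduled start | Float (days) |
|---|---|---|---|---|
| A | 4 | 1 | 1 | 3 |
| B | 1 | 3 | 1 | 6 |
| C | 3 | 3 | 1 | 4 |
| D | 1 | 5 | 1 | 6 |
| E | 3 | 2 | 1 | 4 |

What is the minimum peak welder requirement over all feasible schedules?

Early-start (A@1, B@1, C@1, D@1, E@1) gives peak 14: d1:14  d2:6  d3:6  d4:1  d5:0  d6:0  d7:0.
Shift B→5, D→7, E→4.
Schedule A@1, B@5, C@1, D@7, E@4: d1:4  d2:4  d3:4  d4:3  d5:5  d6:2  d7:5 — peak 5.

5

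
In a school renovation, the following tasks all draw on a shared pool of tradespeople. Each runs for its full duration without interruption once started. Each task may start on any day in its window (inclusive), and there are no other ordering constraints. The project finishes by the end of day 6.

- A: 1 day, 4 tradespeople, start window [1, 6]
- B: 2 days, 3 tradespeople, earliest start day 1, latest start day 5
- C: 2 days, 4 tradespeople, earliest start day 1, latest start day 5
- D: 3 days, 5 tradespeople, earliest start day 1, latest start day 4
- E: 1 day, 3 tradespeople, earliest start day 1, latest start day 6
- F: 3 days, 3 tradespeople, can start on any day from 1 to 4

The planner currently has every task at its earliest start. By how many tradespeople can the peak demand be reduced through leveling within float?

14

Early-start peak: d1:22  d2:15  d3:8  d4:0  d5:0  d6:0 ⇒ 22.
Leveled (A@1, B@1, C@2, D@4, E@3, F@4): d1:7  d2:7  d3:7  d4:8  d5:8  d6:8 ⇒ 8.
Reduction 22 − 8 = 14.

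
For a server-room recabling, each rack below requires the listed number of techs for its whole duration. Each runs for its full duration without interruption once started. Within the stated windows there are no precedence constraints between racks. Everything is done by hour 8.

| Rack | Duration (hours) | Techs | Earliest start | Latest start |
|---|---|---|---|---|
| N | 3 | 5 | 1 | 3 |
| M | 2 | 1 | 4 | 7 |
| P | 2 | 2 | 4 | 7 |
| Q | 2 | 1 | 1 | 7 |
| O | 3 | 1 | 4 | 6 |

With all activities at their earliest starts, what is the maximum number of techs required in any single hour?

6

Early-start schedule: N@1, M@4, P@4, Q@1, O@4.
Load per hour: hour 1: 6, hour 2: 6, hour 3: 5, hour 4: 4, hour 5: 4, hour 6: 1, hour 7: 0, hour 8: 0.
Peak is 6.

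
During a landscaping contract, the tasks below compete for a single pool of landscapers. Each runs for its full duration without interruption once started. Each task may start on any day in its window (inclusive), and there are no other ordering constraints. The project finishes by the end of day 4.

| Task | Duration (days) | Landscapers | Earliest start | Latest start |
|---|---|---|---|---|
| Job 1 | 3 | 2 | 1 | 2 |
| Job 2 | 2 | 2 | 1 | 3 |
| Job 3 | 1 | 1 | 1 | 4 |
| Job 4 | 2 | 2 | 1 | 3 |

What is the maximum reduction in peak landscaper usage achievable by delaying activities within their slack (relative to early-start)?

Early-start peak: d1:7  d2:6  d3:2  d4:0 ⇒ 7.
Leveled (Job 1@1, Job 2@1, Job 3@4, Job 4@3): d1:4  d2:4  d3:4  d4:3 ⇒ 4.
Reduction 7 − 4 = 3.

3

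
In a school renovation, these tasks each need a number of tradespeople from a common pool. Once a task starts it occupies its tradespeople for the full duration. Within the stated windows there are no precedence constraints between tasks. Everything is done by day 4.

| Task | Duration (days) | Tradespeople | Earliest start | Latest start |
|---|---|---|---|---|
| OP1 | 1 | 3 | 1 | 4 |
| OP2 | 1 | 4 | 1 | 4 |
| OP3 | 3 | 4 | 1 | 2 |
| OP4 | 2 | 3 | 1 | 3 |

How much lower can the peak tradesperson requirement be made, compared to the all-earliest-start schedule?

7

Early-start peak: d1:14  d2:7  d3:4  d4:0 ⇒ 14.
Leveled (OP1@1, OP2@1, OP3@2, OP4@2): d1:7  d2:7  d3:7  d4:4 ⇒ 7.
Reduction 14 − 7 = 7.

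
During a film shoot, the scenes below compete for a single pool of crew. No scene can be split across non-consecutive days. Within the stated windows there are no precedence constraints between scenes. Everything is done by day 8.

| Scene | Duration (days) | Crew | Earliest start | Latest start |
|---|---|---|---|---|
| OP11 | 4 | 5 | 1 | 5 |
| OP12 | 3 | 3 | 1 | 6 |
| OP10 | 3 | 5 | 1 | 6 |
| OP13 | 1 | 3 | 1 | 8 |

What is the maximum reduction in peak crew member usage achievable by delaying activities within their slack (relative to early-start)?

8

Early-start peak: d1:16  d2:13  d3:13  d4:5  d5:0  d6:0  d7:0  d8:0 ⇒ 16.
Leveled (OP11@1, OP12@1, OP10@5, OP13@4): d1:8  d2:8  d3:8  d4:8  d5:5  d6:5  d7:5  d8:0 ⇒ 8.
Reduction 16 − 8 = 8.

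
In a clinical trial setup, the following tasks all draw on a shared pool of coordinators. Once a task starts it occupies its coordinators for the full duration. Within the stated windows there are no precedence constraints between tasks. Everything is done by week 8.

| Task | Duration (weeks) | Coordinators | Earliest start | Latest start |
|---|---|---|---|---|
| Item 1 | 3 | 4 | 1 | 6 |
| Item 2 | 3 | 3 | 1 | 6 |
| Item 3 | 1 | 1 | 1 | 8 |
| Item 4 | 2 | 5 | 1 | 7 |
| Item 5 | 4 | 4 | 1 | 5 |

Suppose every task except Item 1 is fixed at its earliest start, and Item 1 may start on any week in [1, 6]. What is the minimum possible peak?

13

Item 1@1: w1:17  w2:16  w3:11  w4:4  w5:0  w6:0  w7:0  w8:0 → peak 17
Item 1@2: w1:13  w2:16  w3:11  w4:8  w5:0  w6:0  w7:0  w8:0 → peak 16
Item 1@3: w1:13  w2:12  w3:11  w4:8  w5:4  w6:0  w7:0  w8:0 → peak 13
Item 1@4: w1:13  w2:12  w3:7  w4:8  w5:4  w6:4  w7:0  w8:0 → peak 13
Item 1@5: w1:13  w2:12  w3:7  w4:4  w5:4  w6:4  w7:4  w8:0 → peak 13
Item 1@6: w1:13  w2:12  w3:7  w4:4  w5:0  w6:4  w7:4  w8:4 → peak 13
Best is Item 1@3, peak 13.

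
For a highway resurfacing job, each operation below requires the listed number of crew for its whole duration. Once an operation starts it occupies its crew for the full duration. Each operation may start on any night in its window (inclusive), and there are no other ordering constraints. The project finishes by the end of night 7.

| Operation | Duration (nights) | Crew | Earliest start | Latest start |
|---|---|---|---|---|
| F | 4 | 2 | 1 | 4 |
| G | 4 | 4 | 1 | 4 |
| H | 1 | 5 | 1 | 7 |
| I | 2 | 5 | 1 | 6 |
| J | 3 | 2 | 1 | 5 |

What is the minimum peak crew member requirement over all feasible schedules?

7

Early-start (F@1, G@1, H@1, I@1, J@1) gives peak 18: n1:18  n2:13  n3:8  n4:6  n5:0  n6:0  n7:0.
Shift H→5, I→6, J→5.
Schedule F@1, G@1, H@5, I@6, J@5: n1:6  n2:6  n3:6  n4:6  n5:7  n6:7  n7:7 — peak 7.
Total crew member-nights = 45 over 7 nights ⇒ peak ≥ ⌈45/7⌉ = 7, so 7 is optimal.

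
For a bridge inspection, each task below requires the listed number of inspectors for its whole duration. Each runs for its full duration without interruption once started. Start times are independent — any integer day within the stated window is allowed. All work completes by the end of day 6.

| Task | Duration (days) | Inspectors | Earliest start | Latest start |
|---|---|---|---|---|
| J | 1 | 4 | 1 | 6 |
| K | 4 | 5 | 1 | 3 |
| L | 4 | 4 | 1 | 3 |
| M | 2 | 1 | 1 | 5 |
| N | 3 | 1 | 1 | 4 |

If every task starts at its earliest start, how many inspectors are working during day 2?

At early start, day 2 has: K, L, M, N.
Demand: 5 + 4 + 1 + 1 = 11.

11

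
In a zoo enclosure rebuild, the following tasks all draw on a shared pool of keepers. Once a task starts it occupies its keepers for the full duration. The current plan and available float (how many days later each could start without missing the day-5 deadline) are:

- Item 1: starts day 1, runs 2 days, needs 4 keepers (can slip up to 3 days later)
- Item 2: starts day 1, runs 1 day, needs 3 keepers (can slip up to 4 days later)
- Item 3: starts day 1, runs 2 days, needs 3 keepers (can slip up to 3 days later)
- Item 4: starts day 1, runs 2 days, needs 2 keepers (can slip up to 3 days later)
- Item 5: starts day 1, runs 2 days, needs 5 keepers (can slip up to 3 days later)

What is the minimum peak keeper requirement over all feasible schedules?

7

Early-start (Item 1@1, Item 2@1, Item 3@1, Item 4@1, Item 5@1) gives peak 17: d1:17  d2:14  d3:0  d4:0  d5:0.
Shift Item 3→2, Item 4→3, Item 5→4.
Schedule Item 1@1, Item 2@1, Item 3@2, Item 4@3, Item 5@4: d1:7  d2:7  d3:5  d4:7  d5:5 — peak 7.
Total keeper-days = 31 over 5 days ⇒ peak ≥ ⌈31/5⌉ = 7, so 7 is optimal.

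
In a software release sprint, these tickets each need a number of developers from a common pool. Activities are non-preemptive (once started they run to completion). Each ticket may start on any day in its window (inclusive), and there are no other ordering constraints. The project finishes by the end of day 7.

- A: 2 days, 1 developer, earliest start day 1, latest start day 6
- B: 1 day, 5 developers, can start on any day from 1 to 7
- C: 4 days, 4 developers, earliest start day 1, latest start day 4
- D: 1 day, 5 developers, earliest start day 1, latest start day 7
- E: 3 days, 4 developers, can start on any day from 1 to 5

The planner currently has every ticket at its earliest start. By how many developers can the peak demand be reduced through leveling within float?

11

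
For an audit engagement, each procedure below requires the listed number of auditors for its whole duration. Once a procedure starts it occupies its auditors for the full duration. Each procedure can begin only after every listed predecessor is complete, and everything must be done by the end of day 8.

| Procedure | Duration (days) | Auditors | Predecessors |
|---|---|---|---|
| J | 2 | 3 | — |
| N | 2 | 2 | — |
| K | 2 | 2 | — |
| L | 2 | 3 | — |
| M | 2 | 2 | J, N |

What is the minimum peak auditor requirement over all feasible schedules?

Early-start (J@1, N@1, K@1, L@1, M@3) gives peak 10: d1:10  d2:10  d3:2  d4:2  d5:0  d6:0  d7:0  d8:0.
Shift N→3, K→3, L→5, M→7.
Schedule J@1, N@3, K@3, L@5, M@7: d1:3  d2:3  d3:4  d4:4  d5:3  d6:3  d7:2  d8:2 — peak 4.

4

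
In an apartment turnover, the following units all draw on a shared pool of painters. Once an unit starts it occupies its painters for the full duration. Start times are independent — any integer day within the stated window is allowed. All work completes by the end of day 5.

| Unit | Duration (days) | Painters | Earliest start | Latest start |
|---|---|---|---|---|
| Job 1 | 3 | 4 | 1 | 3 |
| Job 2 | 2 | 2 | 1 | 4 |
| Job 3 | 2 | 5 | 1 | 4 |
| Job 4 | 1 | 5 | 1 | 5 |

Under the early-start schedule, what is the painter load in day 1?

At early start, day 1 has: Job 1, Job 2, Job 3, Job 4.
Demand: 4 + 2 + 5 + 5 = 16.

16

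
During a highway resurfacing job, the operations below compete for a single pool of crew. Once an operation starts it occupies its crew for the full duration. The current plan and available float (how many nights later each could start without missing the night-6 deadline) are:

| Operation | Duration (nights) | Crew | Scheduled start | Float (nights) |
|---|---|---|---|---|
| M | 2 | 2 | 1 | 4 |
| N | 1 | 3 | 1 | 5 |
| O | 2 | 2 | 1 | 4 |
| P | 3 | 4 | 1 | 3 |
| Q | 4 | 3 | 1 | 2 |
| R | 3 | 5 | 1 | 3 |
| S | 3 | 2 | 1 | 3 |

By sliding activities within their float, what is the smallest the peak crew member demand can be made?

Early-start (M@1, N@1, O@1, P@1, Q@1, R@1, S@1) gives peak 21: n1:21  n2:18  n3:14  n4:3  n5:0  n6:0.
Shift O→2, Q→3, R→4, S→4.
Schedule M@1, N@1, O@2, P@1, Q@3, R@4, S@4: n1:9  n2:8  n3:9  n4:10  n5:10  n6:10 — peak 10.
Total crew member-nights = 56 over 6 nights ⇒ peak ≥ ⌈56/6⌉ = 10, so 10 is optimal.

10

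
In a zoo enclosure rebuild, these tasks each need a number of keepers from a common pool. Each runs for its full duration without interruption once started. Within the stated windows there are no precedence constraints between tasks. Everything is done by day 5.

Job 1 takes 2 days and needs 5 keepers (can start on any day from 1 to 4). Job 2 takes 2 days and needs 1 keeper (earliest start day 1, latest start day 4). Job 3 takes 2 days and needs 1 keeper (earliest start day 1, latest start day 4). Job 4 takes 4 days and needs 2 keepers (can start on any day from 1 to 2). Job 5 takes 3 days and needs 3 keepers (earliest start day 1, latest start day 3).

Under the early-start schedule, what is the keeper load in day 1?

At early start, day 1 has: Job 1, Job 2, Job 3, Job 4, Job 5.
Demand: 5 + 1 + 1 + 2 + 3 = 12.

12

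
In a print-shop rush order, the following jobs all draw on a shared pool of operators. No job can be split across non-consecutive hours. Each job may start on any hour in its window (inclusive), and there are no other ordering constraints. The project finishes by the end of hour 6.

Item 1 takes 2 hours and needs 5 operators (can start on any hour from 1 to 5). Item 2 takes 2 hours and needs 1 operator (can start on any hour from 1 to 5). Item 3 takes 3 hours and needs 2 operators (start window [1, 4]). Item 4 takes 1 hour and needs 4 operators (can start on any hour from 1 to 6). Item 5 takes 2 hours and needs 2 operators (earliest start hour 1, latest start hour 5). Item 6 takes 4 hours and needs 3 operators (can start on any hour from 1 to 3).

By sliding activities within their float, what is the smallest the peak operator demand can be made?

Early-start (Item 1@1, Item 2@1, Item 3@1, Item 4@1, Item 5@1, Item 6@1) gives peak 17: h1:17  h2:13  h3:5  h4:3  h5:0  h6:0.
Shift Item 3→3, Item 4→6, Item 5→3, Item 6→3.
Schedule Item 1@1, Item 2@1, Item 3@3, Item 4@6, Item 5@3, Item 6@3: h1:6  h2:6  h3:7  h4:7  h5:5  h6:7 — peak 7.
Total operator-hours = 38 over 6 hours ⇒ peak ≥ ⌈38/6⌉ = 7, so 7 is optimal.

7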